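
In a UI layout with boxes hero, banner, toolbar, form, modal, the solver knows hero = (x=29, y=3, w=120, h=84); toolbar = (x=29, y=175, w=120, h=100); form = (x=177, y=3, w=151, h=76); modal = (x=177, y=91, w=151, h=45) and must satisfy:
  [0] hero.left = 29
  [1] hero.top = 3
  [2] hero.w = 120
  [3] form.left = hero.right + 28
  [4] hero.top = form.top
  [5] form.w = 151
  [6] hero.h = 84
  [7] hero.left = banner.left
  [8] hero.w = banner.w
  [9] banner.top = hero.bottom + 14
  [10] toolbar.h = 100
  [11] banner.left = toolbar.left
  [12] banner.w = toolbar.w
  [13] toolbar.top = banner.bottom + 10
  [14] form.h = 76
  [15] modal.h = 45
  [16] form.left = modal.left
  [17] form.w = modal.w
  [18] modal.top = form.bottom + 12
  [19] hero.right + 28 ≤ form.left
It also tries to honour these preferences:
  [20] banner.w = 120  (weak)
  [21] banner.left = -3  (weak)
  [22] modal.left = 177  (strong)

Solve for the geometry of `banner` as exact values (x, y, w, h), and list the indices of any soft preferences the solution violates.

banner = (x=29, y=101, w=120, h=64)
violated soft preferences: 21

1. banner.x = 29  [hero.left = banner.left]
2. banner.w = 120  [hero.w = banner.w]
3. banner.y = 101  [banner.top = hero.bottom + 14]
4. banner.h = 64  [toolbar.top = banner.bottom + 10]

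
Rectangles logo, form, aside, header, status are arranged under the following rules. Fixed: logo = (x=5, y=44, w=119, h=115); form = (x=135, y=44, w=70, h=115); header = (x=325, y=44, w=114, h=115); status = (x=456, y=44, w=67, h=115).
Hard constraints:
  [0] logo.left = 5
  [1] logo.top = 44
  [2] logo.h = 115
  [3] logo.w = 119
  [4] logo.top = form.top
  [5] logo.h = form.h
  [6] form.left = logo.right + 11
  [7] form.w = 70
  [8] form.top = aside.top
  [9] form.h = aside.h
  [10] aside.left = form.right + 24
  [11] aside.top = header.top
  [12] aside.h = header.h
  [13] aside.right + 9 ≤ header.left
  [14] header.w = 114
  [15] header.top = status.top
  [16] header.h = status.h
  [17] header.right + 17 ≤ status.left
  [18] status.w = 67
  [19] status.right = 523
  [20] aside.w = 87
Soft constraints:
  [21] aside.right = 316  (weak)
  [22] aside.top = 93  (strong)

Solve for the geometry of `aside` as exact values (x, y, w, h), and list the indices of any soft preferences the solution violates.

aside = (x=229, y=44, w=87, h=115)
violated soft preferences: 22

1. aside.y = 44  [form.top = aside.top]
2. aside.h = 115  [form.h = aside.h]
3. aside.x = 229  [aside.left = form.right + 24]
4. aside.w = 87  [aside.w = 87]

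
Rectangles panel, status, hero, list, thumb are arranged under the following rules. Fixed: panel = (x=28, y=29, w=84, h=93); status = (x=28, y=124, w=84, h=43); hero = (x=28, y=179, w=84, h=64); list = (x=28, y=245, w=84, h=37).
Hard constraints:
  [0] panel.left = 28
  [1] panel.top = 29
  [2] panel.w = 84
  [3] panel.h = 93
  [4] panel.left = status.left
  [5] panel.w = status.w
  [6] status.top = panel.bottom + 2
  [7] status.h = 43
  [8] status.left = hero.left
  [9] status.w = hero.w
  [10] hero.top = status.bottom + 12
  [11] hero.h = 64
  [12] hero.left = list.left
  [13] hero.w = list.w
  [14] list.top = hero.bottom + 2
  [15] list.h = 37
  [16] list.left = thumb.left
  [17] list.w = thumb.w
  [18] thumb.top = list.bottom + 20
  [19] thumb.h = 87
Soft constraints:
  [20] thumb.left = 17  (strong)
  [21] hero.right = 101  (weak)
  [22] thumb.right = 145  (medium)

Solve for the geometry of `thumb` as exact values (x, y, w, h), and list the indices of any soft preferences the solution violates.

thumb = (x=28, y=302, w=84, h=87)
violated soft preferences: 20, 21, 22

1. thumb.x = 28  [list.left = thumb.left]
2. thumb.w = 84  [list.w = thumb.w]
3. thumb.y = 302  [thumb.top = list.bottom + 20]
4. thumb.h = 87  [thumb.h = 87]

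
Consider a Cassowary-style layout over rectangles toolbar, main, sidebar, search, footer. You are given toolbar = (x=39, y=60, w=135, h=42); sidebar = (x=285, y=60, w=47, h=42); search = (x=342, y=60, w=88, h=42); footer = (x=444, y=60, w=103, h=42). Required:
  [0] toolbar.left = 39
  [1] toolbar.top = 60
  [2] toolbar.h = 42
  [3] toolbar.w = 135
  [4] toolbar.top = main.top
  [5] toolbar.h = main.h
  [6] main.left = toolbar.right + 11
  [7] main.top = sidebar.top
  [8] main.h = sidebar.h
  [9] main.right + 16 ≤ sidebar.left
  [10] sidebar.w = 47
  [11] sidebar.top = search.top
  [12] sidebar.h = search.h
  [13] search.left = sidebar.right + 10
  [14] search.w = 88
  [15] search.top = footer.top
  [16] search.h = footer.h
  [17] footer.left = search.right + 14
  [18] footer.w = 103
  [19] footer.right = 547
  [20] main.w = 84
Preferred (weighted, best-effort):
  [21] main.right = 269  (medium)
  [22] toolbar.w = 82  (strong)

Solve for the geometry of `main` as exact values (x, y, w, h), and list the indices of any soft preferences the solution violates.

main = (x=185, y=60, w=84, h=42)
violated soft preferences: 22

1. main.y = 60  [toolbar.top = main.top]
2. main.h = 42  [toolbar.h = main.h]
3. main.x = 185  [main.left = toolbar.right + 11]
4. main.w = 84  [main.w = 84]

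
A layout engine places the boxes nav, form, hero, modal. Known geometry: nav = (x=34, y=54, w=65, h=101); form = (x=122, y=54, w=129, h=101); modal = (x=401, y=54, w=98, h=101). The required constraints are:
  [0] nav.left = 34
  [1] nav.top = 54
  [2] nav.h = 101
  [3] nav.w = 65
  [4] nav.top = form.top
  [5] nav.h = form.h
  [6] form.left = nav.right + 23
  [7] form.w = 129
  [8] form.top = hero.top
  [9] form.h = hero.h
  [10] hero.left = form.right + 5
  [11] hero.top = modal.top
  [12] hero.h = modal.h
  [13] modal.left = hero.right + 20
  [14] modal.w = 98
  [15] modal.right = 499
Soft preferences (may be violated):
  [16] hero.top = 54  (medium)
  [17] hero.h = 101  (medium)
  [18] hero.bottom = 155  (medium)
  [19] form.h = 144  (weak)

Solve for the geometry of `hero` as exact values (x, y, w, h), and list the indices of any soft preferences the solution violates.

1. hero.y = 54  [form.top = hero.top]
2. hero.h = 101  [form.h = hero.h]
3. hero.x = 256  [hero.left = form.right + 5]
4. hero.w = 125  [modal.left = hero.right + 20]

hero = (x=256, y=54, w=125, h=101)
violated soft preferences: 19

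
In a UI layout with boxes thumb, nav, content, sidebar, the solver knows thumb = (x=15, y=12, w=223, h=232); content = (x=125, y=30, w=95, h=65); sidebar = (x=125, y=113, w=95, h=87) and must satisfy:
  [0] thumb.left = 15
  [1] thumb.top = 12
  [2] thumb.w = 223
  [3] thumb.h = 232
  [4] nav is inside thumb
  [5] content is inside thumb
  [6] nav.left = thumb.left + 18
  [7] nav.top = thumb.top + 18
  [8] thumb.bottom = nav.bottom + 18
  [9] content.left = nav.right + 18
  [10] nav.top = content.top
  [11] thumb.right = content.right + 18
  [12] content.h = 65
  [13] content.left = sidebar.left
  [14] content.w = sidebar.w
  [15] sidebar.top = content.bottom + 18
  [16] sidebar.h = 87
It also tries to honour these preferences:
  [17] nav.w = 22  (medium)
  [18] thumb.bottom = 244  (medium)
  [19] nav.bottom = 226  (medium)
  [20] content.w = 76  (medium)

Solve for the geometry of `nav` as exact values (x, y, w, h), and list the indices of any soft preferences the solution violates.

1. nav.x = 33  [nav.left = thumb.left + 18]
2. nav.y = 30  [nav.top = thumb.top + 18]
3. nav.h = 196  [thumb.bottom = nav.bottom + 18]
4. nav.w = 74  [content.left = nav.right + 18]

nav = (x=33, y=30, w=74, h=196)
violated soft preferences: 17, 20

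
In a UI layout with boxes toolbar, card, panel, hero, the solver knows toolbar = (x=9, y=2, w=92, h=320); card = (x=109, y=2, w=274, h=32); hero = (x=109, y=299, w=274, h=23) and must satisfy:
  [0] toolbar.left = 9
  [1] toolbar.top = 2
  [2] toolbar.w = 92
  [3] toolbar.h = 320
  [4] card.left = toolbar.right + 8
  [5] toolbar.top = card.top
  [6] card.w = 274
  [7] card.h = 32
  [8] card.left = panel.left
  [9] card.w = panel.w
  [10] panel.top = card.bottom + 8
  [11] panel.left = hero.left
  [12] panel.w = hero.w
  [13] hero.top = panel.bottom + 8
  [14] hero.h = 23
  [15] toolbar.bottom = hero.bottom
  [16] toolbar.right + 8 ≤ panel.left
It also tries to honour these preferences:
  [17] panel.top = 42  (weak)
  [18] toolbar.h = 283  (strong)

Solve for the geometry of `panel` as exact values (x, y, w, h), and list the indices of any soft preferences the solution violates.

1. panel.x = 109  [card.left = panel.left]
2. panel.w = 274  [card.w = panel.w]
3. panel.y = 42  [panel.top = card.bottom + 8]
4. panel.h = 249  [hero.top = panel.bottom + 8]

panel = (x=109, y=42, w=274, h=249)
violated soft preferences: 18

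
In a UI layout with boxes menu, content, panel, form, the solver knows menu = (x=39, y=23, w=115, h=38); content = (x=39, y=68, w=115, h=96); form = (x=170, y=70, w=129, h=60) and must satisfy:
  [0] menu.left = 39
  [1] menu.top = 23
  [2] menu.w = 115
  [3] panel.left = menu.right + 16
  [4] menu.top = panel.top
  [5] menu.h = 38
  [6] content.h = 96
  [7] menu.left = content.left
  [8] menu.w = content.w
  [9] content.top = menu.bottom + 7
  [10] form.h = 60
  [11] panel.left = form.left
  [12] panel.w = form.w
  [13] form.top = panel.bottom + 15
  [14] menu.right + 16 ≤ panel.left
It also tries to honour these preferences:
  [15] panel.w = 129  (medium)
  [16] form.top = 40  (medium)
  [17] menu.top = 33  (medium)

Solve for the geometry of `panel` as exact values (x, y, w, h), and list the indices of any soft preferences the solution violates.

panel = (x=170, y=23, w=129, h=32)
violated soft preferences: 16, 17

1. panel.x = 170  [panel.left = menu.right + 16]
2. panel.y = 23  [menu.top = panel.top]
3. panel.w = 129  [panel.w = form.w]
4. panel.h = 32  [form.top = panel.bottom + 15]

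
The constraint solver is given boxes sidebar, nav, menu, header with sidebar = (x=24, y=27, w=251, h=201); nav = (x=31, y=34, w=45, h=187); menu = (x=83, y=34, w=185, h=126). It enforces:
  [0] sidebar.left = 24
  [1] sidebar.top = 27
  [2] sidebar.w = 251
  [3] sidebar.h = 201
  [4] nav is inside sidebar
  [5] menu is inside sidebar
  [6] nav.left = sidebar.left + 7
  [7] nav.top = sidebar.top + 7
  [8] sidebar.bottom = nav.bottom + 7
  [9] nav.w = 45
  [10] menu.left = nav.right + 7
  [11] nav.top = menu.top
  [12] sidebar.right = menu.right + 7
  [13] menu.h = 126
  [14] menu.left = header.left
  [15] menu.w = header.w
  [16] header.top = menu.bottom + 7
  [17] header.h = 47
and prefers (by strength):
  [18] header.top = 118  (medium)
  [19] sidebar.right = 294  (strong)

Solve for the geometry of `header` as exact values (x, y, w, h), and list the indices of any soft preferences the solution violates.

header = (x=83, y=167, w=185, h=47)
violated soft preferences: 18, 19

1. header.x = 83  [menu.left = header.left]
2. header.w = 185  [menu.w = header.w]
3. header.y = 167  [header.top = menu.bottom + 7]
4. header.h = 47  [header.h = 47]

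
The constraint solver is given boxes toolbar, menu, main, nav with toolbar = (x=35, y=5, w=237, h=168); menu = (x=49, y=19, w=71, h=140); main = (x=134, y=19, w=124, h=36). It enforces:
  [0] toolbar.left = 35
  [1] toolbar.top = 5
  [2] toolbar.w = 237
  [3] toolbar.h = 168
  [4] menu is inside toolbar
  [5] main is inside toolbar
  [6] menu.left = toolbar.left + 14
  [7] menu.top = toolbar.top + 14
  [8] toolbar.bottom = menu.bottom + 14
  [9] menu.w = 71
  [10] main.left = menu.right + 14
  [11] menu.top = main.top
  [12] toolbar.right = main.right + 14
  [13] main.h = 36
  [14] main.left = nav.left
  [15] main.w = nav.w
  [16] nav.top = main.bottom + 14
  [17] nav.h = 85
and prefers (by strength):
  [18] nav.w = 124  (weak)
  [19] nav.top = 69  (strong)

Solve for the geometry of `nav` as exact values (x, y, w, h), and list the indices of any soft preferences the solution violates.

1. nav.x = 134  [main.left = nav.left]
2. nav.w = 124  [main.w = nav.w]
3. nav.y = 69  [nav.top = main.bottom + 14]
4. nav.h = 85  [nav.h = 85]

nav = (x=134, y=69, w=124, h=85)
violated soft preferences: none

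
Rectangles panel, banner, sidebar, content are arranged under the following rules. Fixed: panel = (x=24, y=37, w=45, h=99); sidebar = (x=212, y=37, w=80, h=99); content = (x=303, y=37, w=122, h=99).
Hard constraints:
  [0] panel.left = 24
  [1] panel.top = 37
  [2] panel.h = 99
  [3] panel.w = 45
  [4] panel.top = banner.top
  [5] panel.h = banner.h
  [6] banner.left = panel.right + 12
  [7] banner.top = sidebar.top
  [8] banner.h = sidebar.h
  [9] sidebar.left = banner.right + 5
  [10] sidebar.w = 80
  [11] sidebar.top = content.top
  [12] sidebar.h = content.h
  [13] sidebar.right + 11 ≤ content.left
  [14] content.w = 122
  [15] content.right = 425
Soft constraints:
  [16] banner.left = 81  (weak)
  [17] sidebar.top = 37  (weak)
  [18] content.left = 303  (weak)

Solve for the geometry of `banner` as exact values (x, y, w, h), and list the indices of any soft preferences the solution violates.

banner = (x=81, y=37, w=126, h=99)
violated soft preferences: none

1. banner.y = 37  [panel.top = banner.top]
2. banner.h = 99  [panel.h = banner.h]
3. banner.x = 81  [banner.left = panel.right + 12]
4. banner.w = 126  [sidebar.left = banner.right + 5]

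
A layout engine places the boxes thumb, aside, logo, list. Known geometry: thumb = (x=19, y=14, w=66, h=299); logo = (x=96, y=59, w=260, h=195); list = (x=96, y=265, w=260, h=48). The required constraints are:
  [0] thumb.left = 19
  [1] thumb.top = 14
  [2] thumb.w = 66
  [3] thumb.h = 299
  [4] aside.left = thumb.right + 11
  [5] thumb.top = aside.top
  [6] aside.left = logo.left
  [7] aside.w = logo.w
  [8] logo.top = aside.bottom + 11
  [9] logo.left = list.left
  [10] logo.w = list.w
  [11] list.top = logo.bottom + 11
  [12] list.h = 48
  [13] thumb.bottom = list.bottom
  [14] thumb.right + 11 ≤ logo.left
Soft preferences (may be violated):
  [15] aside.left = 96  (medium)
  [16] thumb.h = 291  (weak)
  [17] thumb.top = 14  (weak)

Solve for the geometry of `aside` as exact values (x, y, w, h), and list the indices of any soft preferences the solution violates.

1. aside.x = 96  [aside.left = thumb.right + 11]
2. aside.y = 14  [thumb.top = aside.top]
3. aside.w = 260  [aside.w = logo.w]
4. aside.h = 34  [logo.top = aside.bottom + 11]

aside = (x=96, y=14, w=260, h=34)
violated soft preferences: 16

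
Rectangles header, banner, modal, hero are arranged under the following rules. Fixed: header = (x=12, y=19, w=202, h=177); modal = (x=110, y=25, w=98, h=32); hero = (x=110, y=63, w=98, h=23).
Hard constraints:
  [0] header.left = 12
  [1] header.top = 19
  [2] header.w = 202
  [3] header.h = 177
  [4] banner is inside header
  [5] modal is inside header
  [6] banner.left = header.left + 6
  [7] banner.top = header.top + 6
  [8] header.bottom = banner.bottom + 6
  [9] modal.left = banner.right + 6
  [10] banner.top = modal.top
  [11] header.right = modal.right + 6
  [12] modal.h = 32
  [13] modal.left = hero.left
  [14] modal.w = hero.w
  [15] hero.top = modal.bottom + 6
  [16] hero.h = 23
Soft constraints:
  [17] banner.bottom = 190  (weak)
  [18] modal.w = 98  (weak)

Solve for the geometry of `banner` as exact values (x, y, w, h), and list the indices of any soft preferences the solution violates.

banner = (x=18, y=25, w=86, h=165)
violated soft preferences: none

1. banner.x = 18  [banner.left = header.left + 6]
2. banner.y = 25  [banner.top = header.top + 6]
3. banner.h = 165  [header.bottom = banner.bottom + 6]
4. banner.w = 86  [modal.left = banner.right + 6]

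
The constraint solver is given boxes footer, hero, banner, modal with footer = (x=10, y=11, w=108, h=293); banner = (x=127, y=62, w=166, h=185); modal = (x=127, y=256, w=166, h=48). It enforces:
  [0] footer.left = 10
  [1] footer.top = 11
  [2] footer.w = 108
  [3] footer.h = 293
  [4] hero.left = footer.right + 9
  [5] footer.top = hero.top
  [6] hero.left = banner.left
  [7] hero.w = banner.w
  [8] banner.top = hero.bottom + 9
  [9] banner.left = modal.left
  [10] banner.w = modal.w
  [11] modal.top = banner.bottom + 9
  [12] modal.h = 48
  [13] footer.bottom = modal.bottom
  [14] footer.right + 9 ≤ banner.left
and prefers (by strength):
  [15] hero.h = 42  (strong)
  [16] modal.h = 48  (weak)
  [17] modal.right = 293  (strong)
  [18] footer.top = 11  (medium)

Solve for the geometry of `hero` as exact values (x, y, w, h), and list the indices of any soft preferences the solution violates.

1. hero.x = 127  [hero.left = footer.right + 9]
2. hero.y = 11  [footer.top = hero.top]
3. hero.w = 166  [hero.w = banner.w]
4. hero.h = 42  [banner.top = hero.bottom + 9]

hero = (x=127, y=11, w=166, h=42)
violated soft preferences: none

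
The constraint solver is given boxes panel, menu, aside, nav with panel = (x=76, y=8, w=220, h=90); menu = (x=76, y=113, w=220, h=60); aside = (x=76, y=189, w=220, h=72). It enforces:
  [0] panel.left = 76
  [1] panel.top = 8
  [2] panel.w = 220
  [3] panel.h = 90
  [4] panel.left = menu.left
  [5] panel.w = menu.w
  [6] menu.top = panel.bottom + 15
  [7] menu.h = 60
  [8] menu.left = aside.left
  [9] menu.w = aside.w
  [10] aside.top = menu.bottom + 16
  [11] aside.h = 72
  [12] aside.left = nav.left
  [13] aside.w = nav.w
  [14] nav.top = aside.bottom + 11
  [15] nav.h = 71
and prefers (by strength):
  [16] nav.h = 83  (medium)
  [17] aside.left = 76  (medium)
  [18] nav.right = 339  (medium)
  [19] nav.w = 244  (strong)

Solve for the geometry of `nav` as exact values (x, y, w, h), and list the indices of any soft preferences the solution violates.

1. nav.x = 76  [aside.left = nav.left]
2. nav.w = 220  [aside.w = nav.w]
3. nav.y = 272  [nav.top = aside.bottom + 11]
4. nav.h = 71  [nav.h = 71]

nav = (x=76, y=272, w=220, h=71)
violated soft preferences: 16, 18, 19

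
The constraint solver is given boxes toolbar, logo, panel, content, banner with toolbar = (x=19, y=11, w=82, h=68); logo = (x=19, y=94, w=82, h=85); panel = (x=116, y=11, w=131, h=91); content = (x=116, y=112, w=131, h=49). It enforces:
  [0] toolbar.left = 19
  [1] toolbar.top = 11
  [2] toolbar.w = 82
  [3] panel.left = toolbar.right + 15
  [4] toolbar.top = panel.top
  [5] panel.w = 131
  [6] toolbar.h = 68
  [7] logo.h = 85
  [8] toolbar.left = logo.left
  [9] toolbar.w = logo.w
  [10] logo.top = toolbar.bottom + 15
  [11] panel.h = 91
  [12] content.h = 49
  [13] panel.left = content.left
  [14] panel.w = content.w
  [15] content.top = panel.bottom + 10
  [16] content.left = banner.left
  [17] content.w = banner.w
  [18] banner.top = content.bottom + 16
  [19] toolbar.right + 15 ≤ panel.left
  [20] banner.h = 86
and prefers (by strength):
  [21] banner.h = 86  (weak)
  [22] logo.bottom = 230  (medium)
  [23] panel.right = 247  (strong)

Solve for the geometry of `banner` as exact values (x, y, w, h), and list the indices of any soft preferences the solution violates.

1. banner.x = 116  [content.left = banner.left]
2. banner.w = 131  [content.w = banner.w]
3. banner.y = 177  [banner.top = content.bottom + 16]
4. banner.h = 86  [banner.h = 86]

banner = (x=116, y=177, w=131, h=86)
violated soft preferences: 22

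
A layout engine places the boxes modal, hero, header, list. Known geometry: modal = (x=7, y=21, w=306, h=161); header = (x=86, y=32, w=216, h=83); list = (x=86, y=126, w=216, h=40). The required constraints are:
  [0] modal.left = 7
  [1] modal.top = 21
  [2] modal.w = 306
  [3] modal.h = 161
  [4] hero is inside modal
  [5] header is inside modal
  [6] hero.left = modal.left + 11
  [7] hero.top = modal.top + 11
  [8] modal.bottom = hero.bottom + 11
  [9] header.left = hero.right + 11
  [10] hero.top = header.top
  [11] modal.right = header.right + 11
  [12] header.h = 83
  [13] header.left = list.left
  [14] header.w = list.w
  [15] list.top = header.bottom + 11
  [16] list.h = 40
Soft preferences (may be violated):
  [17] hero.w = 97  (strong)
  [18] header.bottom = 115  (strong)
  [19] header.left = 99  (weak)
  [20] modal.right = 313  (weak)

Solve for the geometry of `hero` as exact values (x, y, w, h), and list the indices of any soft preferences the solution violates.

hero = (x=18, y=32, w=57, h=139)
violated soft preferences: 17, 19

1. hero.x = 18  [hero.left = modal.left + 11]
2. hero.y = 32  [hero.top = modal.top + 11]
3. hero.h = 139  [modal.bottom = hero.bottom + 11]
4. hero.w = 57  [header.left = hero.right + 11]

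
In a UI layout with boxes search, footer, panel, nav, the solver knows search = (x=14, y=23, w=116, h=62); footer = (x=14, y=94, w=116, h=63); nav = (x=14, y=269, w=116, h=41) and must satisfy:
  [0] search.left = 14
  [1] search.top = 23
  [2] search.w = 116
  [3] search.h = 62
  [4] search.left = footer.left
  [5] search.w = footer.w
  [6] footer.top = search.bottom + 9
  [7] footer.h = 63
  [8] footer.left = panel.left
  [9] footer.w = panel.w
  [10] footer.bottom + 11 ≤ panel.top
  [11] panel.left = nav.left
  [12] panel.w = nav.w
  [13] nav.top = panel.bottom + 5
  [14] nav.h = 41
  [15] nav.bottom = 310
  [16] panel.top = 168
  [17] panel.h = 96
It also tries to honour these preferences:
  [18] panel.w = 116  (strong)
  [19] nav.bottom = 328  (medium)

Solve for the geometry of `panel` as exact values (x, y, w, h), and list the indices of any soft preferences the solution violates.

panel = (x=14, y=168, w=116, h=96)
violated soft preferences: 19

1. panel.x = 14  [footer.left = panel.left]
2. panel.w = 116  [footer.w = panel.w]
3. panel.y = 168  [panel.top = 168]
4. panel.h = 96  [panel.h = 96]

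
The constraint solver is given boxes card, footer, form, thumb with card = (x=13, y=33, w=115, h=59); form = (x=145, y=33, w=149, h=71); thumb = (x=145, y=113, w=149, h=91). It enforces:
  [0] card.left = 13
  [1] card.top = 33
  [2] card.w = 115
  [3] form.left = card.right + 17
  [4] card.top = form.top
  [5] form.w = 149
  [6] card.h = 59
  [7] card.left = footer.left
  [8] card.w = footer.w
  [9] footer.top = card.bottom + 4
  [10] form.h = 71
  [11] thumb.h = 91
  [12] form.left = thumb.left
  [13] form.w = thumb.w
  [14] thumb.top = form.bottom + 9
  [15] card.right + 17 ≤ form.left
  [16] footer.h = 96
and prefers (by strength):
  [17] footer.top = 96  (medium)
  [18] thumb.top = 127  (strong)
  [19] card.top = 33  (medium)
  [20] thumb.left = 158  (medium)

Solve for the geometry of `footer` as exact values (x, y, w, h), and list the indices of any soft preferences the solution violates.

footer = (x=13, y=96, w=115, h=96)
violated soft preferences: 18, 20

1. footer.x = 13  [card.left = footer.left]
2. footer.w = 115  [card.w = footer.w]
3. footer.y = 96  [footer.top = card.bottom + 4]
4. footer.h = 96  [footer.h = 96]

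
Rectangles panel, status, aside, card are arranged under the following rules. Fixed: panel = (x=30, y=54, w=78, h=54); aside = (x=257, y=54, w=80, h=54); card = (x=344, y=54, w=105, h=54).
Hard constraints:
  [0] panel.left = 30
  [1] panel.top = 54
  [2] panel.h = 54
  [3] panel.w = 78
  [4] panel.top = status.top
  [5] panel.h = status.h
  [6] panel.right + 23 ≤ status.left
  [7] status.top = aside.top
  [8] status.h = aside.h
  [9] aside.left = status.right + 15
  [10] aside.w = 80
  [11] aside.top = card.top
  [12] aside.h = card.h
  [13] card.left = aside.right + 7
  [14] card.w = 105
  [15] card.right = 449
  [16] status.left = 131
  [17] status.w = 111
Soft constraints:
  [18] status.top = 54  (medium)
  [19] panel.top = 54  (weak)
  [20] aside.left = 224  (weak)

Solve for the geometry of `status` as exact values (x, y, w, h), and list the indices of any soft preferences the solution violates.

status = (x=131, y=54, w=111, h=54)
violated soft preferences: 20

1. status.y = 54  [panel.top = status.top]
2. status.h = 54  [panel.h = status.h]
3. status.x = 131  [status.left = 131]
4. status.w = 111  [status.w = 111]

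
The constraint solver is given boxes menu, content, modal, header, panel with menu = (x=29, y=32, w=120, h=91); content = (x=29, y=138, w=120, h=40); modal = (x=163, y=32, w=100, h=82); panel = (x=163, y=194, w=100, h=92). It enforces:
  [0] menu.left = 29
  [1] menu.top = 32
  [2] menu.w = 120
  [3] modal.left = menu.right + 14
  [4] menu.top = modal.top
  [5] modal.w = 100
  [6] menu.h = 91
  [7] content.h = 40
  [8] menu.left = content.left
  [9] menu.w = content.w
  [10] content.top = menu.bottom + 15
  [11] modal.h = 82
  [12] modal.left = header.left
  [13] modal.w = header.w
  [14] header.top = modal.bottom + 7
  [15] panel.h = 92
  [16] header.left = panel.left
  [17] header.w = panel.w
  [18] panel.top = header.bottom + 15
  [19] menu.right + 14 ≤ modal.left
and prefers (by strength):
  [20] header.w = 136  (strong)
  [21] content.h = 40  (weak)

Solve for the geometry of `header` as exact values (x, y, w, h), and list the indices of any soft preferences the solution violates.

1. header.x = 163  [modal.left = header.left]
2. header.w = 100  [modal.w = header.w]
3. header.y = 121  [header.top = modal.bottom + 7]
4. header.h = 58  [panel.top = header.bottom + 15]

header = (x=163, y=121, w=100, h=58)
violated soft preferences: 20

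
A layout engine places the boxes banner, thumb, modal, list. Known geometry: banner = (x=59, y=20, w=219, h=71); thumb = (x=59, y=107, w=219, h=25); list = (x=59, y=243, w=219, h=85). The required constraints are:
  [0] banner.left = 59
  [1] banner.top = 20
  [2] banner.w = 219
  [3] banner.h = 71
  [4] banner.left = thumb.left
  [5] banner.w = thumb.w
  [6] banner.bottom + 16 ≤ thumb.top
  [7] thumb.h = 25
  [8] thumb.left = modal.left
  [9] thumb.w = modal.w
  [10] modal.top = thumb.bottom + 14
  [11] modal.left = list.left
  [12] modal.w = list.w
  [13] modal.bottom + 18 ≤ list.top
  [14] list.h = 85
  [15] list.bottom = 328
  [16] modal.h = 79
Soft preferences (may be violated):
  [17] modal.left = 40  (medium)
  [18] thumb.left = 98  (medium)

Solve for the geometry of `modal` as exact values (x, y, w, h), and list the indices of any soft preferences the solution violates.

modal = (x=59, y=146, w=219, h=79)
violated soft preferences: 17, 18

1. modal.x = 59  [thumb.left = modal.left]
2. modal.w = 219  [thumb.w = modal.w]
3. modal.y = 146  [modal.top = thumb.bottom + 14]
4. modal.h = 79  [modal.h = 79]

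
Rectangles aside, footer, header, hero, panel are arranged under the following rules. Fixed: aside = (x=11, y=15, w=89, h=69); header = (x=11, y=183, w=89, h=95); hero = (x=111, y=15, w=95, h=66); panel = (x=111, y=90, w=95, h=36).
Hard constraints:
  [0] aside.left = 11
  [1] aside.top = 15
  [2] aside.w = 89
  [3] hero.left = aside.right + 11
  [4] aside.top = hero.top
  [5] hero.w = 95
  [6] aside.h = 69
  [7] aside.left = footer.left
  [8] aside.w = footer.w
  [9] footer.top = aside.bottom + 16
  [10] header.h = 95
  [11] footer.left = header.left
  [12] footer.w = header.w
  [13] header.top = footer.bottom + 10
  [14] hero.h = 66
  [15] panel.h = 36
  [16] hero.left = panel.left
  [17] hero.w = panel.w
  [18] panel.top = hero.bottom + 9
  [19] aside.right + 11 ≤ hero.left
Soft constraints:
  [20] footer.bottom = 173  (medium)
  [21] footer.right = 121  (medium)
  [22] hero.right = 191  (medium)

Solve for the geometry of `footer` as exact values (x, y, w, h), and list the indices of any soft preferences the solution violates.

footer = (x=11, y=100, w=89, h=73)
violated soft preferences: 21, 22

1. footer.x = 11  [aside.left = footer.left]
2. footer.w = 89  [aside.w = footer.w]
3. footer.y = 100  [footer.top = aside.bottom + 16]
4. footer.h = 73  [header.top = footer.bottom + 10]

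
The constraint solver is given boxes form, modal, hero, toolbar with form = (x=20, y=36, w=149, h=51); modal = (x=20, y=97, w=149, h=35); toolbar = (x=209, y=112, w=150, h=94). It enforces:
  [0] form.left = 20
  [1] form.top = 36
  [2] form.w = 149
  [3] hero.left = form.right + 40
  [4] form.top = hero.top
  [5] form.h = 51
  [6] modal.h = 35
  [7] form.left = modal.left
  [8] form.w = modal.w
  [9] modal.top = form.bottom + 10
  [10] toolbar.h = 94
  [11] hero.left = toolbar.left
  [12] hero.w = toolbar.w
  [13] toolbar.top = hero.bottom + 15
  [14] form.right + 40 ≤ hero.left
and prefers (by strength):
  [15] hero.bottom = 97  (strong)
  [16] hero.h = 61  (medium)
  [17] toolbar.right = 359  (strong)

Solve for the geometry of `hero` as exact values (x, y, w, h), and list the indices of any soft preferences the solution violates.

1. hero.x = 209  [hero.left = form.right + 40]
2. hero.y = 36  [form.top = hero.top]
3. hero.w = 150  [hero.w = toolbar.w]
4. hero.h = 61  [toolbar.top = hero.bottom + 15]

hero = (x=209, y=36, w=150, h=61)
violated soft preferences: none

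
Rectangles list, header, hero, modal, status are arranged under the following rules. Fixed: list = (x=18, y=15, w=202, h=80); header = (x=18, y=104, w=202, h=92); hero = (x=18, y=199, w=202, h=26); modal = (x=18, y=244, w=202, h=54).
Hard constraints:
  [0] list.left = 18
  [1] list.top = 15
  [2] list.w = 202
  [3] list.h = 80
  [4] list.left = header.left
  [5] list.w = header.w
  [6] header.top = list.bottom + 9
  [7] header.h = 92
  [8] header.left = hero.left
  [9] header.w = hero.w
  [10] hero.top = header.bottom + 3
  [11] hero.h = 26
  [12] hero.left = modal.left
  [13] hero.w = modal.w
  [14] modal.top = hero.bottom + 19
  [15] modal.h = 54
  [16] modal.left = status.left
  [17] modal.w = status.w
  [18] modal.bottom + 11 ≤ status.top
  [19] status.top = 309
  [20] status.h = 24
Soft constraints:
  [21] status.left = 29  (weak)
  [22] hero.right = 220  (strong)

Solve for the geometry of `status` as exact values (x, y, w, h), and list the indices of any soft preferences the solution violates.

1. status.x = 18  [modal.left = status.left]
2. status.w = 202  [modal.w = status.w]
3. status.y = 309  [status.top = 309]
4. status.h = 24  [status.h = 24]

status = (x=18, y=309, w=202, h=24)
violated soft preferences: 21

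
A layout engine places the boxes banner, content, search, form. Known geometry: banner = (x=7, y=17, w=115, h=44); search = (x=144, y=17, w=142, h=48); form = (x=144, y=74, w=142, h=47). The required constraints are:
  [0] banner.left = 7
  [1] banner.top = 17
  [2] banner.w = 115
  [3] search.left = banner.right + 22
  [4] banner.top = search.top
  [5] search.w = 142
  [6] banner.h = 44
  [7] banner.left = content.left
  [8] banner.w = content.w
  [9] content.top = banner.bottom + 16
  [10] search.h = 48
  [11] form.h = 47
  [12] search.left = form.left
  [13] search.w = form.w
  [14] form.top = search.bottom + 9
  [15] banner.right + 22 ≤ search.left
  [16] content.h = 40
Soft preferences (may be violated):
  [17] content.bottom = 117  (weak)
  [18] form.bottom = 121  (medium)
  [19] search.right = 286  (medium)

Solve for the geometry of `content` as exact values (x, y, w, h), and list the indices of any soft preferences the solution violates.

1. content.x = 7  [banner.left = content.left]
2. content.w = 115  [banner.w = content.w]
3. content.y = 77  [content.top = banner.bottom + 16]
4. content.h = 40  [content.h = 40]

content = (x=7, y=77, w=115, h=40)
violated soft preferences: none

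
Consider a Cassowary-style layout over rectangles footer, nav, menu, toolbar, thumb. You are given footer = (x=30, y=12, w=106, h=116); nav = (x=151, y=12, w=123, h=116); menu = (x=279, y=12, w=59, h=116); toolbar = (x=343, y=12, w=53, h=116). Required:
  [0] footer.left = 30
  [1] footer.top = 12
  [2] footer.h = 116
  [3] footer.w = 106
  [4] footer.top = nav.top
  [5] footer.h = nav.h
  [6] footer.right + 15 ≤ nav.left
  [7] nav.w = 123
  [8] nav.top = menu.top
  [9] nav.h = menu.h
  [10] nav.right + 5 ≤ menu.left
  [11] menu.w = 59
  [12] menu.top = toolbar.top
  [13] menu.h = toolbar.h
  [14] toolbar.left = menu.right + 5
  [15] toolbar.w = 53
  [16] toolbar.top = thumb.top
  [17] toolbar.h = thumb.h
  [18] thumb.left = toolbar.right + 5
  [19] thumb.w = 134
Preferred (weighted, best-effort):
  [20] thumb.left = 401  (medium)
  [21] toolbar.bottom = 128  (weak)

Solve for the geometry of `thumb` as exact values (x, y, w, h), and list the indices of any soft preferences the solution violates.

thumb = (x=401, y=12, w=134, h=116)
violated soft preferences: none

1. thumb.y = 12  [toolbar.top = thumb.top]
2. thumb.h = 116  [toolbar.h = thumb.h]
3. thumb.x = 401  [thumb.left = toolbar.right + 5]
4. thumb.w = 134  [thumb.w = 134]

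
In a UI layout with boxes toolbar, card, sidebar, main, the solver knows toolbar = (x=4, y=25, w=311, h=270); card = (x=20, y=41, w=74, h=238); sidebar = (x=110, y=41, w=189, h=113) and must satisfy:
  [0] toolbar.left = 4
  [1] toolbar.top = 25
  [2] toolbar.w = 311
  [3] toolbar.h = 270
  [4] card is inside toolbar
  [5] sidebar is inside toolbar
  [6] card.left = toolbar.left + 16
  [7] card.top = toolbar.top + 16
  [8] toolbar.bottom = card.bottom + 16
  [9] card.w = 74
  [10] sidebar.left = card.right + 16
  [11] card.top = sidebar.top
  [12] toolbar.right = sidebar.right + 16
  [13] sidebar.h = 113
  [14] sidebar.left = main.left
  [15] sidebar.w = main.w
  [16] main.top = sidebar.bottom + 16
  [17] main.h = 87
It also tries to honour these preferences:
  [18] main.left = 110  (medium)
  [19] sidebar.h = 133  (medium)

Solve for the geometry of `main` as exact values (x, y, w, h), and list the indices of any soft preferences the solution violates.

1. main.x = 110  [sidebar.left = main.left]
2. main.w = 189  [sidebar.w = main.w]
3. main.y = 170  [main.top = sidebar.bottom + 16]
4. main.h = 87  [main.h = 87]

main = (x=110, y=170, w=189, h=87)
violated soft preferences: 19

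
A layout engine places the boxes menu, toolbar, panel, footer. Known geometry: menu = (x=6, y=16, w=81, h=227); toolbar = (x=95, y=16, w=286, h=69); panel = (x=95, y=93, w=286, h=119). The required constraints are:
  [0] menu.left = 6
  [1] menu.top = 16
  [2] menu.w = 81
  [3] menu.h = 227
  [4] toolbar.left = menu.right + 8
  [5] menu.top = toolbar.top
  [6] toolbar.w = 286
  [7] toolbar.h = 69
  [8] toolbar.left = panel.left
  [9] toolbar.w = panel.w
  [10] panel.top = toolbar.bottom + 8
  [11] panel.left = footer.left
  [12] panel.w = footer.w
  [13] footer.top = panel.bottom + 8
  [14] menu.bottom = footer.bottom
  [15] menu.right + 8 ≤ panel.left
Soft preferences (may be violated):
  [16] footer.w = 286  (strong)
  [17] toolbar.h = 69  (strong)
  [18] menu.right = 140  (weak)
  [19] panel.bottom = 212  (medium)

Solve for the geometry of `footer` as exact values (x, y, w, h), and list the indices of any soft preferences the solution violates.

1. footer.x = 95  [panel.left = footer.left]
2. footer.w = 286  [panel.w = footer.w]
3. footer.y = 220  [footer.top = panel.bottom + 8]
4. footer.h = 23  [menu.bottom = footer.bottom]

footer = (x=95, y=220, w=286, h=23)
violated soft preferences: 18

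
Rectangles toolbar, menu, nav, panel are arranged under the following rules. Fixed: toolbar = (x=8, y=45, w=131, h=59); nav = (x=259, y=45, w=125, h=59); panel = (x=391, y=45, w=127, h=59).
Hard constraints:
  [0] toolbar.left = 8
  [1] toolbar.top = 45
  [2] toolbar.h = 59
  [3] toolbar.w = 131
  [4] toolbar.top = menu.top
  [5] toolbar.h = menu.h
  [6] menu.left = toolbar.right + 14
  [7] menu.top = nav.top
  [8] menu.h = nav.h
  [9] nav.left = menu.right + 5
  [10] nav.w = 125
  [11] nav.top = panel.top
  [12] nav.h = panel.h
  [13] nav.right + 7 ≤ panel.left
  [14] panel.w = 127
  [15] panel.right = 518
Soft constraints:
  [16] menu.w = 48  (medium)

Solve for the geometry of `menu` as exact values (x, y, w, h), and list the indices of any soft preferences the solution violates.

1. menu.y = 45  [toolbar.top = menu.top]
2. menu.h = 59  [toolbar.h = menu.h]
3. menu.x = 153  [menu.left = toolbar.right + 14]
4. menu.w = 101  [nav.left = menu.right + 5]

menu = (x=153, y=45, w=101, h=59)
violated soft preferences: 16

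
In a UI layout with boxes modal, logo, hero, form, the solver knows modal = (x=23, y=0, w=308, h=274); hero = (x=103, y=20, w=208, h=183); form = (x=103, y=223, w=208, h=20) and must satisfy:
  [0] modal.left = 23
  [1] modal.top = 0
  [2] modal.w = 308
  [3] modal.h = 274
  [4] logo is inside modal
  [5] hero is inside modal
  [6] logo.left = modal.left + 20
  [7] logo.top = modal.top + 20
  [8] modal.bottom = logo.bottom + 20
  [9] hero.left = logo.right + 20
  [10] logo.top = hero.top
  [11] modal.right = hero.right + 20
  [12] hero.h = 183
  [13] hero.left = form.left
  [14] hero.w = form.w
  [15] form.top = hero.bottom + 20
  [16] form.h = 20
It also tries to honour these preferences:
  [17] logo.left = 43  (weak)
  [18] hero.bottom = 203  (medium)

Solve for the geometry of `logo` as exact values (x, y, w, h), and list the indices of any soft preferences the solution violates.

logo = (x=43, y=20, w=40, h=234)
violated soft preferences: none

1. logo.x = 43  [logo.left = modal.left + 20]
2. logo.y = 20  [logo.top = modal.top + 20]
3. logo.h = 234  [modal.bottom = logo.bottom + 20]
4. logo.w = 40  [hero.left = logo.right + 20]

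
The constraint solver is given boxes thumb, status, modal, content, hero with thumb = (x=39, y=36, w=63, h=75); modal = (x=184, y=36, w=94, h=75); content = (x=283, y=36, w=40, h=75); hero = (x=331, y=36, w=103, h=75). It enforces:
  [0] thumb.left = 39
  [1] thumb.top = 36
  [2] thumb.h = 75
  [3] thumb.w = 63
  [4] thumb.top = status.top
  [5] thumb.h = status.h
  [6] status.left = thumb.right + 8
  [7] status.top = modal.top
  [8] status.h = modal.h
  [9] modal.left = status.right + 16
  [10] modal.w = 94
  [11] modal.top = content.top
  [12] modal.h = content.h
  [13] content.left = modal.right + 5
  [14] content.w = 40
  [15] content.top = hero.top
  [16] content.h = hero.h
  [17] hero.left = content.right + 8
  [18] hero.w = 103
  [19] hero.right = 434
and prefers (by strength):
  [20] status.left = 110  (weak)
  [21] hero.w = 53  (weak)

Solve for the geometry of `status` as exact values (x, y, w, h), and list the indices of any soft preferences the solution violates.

status = (x=110, y=36, w=58, h=75)
violated soft preferences: 21

1. status.y = 36  [thumb.top = status.top]
2. status.h = 75  [thumb.h = status.h]
3. status.x = 110  [status.left = thumb.right + 8]
4. status.w = 58  [modal.left = status.right + 16]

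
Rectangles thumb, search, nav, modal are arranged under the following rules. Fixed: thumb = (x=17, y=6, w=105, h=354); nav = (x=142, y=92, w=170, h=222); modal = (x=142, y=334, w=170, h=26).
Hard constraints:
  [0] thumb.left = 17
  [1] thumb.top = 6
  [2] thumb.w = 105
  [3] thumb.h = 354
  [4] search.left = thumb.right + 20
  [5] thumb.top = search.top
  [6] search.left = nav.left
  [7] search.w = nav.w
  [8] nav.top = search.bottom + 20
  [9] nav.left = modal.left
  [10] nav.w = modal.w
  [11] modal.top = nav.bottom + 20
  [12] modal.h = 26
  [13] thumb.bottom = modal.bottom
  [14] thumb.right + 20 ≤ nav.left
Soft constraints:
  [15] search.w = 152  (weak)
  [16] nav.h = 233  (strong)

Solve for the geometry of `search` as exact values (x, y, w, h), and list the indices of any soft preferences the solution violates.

1. search.x = 142  [search.left = thumb.right + 20]
2. search.y = 6  [thumb.top = search.top]
3. search.w = 170  [search.w = nav.w]
4. search.h = 66  [nav.top = search.bottom + 20]

search = (x=142, y=6, w=170, h=66)
violated soft preferences: 15, 16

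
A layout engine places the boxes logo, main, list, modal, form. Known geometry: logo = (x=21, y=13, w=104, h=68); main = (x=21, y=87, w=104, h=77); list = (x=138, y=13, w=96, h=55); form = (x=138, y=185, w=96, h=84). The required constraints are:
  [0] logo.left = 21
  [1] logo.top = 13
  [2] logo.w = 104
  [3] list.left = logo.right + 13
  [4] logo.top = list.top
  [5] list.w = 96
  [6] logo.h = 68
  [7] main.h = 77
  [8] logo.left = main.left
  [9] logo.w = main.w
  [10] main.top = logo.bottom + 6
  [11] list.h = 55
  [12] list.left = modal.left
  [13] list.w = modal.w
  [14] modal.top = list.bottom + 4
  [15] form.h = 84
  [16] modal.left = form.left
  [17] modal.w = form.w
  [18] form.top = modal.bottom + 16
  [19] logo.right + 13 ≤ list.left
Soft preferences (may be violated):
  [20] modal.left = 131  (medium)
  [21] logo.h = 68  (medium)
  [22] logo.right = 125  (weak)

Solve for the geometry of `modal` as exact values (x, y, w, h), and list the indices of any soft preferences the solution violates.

modal = (x=138, y=72, w=96, h=97)
violated soft preferences: 20

1. modal.x = 138  [list.left = modal.left]
2. modal.w = 96  [list.w = modal.w]
3. modal.y = 72  [modal.top = list.bottom + 4]
4. modal.h = 97  [form.top = modal.bottom + 16]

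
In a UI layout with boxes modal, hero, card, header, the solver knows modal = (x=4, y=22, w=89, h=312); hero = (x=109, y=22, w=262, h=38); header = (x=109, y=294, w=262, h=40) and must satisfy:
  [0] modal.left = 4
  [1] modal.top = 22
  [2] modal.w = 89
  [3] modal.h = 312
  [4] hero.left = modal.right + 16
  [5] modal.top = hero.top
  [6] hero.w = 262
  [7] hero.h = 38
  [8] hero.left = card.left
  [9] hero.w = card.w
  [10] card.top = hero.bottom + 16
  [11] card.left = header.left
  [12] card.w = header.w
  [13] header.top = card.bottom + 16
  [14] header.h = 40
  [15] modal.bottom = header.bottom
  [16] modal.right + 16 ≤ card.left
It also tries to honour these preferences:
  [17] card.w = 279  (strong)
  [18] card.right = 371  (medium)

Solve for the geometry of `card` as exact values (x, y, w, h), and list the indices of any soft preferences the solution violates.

card = (x=109, y=76, w=262, h=202)
violated soft preferences: 17

1. card.x = 109  [hero.left = card.left]
2. card.w = 262  [hero.w = card.w]
3. card.y = 76  [card.top = hero.bottom + 16]
4. card.h = 202  [header.top = card.bottom + 16]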